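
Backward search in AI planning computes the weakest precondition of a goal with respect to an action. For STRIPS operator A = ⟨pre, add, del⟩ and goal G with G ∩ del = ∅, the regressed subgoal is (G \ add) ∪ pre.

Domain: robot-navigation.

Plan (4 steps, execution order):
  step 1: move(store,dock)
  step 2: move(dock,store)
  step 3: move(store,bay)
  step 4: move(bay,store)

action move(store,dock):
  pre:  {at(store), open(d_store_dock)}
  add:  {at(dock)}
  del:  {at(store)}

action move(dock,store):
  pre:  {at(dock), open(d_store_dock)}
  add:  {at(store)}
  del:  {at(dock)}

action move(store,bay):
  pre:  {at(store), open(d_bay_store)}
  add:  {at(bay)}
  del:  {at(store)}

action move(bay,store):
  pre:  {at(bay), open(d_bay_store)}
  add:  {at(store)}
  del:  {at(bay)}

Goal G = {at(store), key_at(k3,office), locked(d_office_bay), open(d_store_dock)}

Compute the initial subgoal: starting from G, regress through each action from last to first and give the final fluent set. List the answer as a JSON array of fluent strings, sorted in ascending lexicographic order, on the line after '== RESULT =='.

Regress step by step:
  through step 4 (move(bay,store)): drop {at(store)}, keep {key_at(k3,office), locked(d_office_bay), open(d_store_dock)}, require {at(bay), open(d_bay_store)}
    → {at(bay), key_at(k3,office), locked(d_office_bay), open(d_bay_store), open(d_store_dock)}
  through step 3 (move(store,bay)): drop {at(bay)}, keep {key_at(k3,office), locked(d_office_bay), open(d_bay_store), open(d_store_dock)}, require {at(store), open(d_bay_store)}
    → {at(store), key_at(k3,office), locked(d_office_bay), open(d_bay_store), open(d_store_dock)}
  through step 2 (move(dock,store)): drop {at(store)}, keep {key_at(k3,office), locked(d_office_bay), open(d_bay_store), open(d_store_dock)}, require {at(dock), open(d_store_dock)}
    → {at(dock), key_at(k3,office), locked(d_office_bay), open(d_bay_store), open(d_store_dock)}
  through step 1 (move(store,dock)): drop {at(dock)}, keep {key_at(k3,office), locked(d_office_bay), open(d_bay_store), open(d_store_dock)}, require {at(store), open(d_store_dock)}
    → {at(store), key_at(k3,office), locked(d_office_bay), open(d_bay_store), open(d_store_dock)}

== RESULT ==
["at(store)", "key_at(k3,office)", "locked(d_office_bay)", "open(d_bay_store)", "open(d_store_dock)"]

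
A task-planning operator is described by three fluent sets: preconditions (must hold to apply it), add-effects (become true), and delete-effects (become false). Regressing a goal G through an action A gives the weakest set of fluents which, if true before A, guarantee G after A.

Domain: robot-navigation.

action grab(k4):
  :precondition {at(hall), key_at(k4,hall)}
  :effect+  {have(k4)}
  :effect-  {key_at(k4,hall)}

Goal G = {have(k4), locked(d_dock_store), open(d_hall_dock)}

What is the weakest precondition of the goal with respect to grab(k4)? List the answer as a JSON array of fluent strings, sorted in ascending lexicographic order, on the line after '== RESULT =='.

Compute (G \ add) ∪ pre:
  G ∩ del = {}  (empty — regression defined)
  G \ add = {have(k4), locked(d_dock_store), open(d_hall_dock)} \ {have(k4)} = {locked(d_dock_store), open(d_hall_dock)}
  ∪ pre   = {locked(d_dock_store), open(d_hall_dock)} ∪ {at(hall), key_at(k4,hall)}
          = {at(hall), key_at(k4,hall), locked(d_dock_store), open(d_hall_dock)}

== RESULT ==
["at(hall)", "key_at(k4,hall)", "locked(d_dock_store)", "open(d_hall_dock)"]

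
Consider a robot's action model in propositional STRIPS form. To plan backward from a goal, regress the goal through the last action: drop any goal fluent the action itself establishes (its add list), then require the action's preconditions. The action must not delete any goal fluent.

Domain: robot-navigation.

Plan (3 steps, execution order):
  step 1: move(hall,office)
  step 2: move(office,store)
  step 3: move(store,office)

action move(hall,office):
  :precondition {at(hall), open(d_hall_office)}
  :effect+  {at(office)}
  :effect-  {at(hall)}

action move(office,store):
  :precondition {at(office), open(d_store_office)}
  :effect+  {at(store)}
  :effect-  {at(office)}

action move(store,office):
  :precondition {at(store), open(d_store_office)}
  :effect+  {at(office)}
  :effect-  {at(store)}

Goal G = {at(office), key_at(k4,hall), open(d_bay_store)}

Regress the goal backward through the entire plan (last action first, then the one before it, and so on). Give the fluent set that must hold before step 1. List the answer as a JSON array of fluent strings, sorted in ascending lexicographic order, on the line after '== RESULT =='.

Regress step by step:
  through step 3 (move(store,office)): drop {at(office)}, keep {key_at(k4,hall), open(d_bay_store)}, require {at(store), open(d_store_office)}
    → {at(store), key_at(k4,hall), open(d_bay_store), open(d_store_office)}
  through step 2 (move(office,store)): drop {at(store)}, keep {key_at(k4,hall), open(d_bay_store), open(d_store_office)}, require {at(office), open(d_store_office)}
    → {at(office), key_at(k4,hall), open(d_bay_store), open(d_store_office)}
  through step 1 (move(hall,office)): drop {at(office)}, keep {key_at(k4,hall), open(d_bay_store), open(d_store_office)}, require {at(hall), open(d_hall_office)}
    → {at(hall), key_at(k4,hall), open(d_bay_store), open(d_hall_office), open(d_store_office)}

== RESULT ==
["at(hall)", "key_at(k4,hall)", "open(d_bay_store)", "open(d_hall_office)", "open(d_store_office)"]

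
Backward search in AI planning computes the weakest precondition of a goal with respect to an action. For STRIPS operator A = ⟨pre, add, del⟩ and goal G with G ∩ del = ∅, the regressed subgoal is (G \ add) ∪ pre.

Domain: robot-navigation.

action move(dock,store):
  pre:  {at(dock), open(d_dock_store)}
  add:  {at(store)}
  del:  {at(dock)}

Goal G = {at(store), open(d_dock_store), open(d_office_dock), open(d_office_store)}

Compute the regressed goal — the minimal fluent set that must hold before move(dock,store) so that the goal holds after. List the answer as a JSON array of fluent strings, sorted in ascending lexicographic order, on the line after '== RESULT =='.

Compute (G \ add) ∪ pre:
  G ∩ del = {}  (empty — regression defined)
  G \ add = {at(store), open(d_dock_store), open(d_office_dock), open(d_office_store)} \ {at(store)} = {open(d_dock_store), open(d_office_dock), open(d_office_store)}
  ∪ pre   = {open(d_dock_store), open(d_office_dock), open(d_office_store)} ∪ {at(dock), open(d_dock_store)}
          = {at(dock), open(d_dock_store), open(d_office_dock), open(d_office_store)}

== RESULT ==
["at(dock)", "open(d_dock_store)", "open(d_office_dock)", "open(d_office_store)"]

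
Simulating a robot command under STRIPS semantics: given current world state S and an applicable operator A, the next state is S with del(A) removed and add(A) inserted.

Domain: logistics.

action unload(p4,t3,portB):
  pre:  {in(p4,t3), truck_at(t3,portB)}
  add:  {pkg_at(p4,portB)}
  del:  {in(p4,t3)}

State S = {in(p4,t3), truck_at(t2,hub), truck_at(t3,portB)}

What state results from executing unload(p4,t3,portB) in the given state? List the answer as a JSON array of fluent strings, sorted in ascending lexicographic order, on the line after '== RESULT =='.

Compute (S \ del) ∪ add:
  pre ⊆ S: {in(p4,t3), truck_at(t3,portB)} ⊆ S  — applicable
  S \ del = {truck_at(t2,hub), truck_at(t3,portB)}
  ∪ add   = {pkg_at(p4,portB), truck_at(t2,hub), truck_at(t3,portB)}

== RESULT ==
["pkg_at(p4,portB)", "truck_at(t2,hub)", "truck_at(t3,portB)"]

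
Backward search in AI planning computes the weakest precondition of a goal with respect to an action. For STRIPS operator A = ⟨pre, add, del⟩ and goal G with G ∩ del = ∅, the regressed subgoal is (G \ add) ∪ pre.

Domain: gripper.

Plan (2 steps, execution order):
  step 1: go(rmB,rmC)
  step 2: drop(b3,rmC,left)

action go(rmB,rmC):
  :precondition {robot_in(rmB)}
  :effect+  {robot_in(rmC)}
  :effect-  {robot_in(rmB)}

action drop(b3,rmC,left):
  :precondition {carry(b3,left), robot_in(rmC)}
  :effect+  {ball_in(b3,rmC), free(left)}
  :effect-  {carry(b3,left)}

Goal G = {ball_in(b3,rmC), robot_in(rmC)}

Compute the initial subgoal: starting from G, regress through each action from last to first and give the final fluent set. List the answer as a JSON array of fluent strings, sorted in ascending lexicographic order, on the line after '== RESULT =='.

Work backward from the goal:
  through step 2 (drop(b3,rmC,left)): drop {ball_in(b3,rmC)}, keep {robot_in(rmC)}, require {carry(b3,left), robot_in(rmC)}
    → {carry(b3,left), robot_in(rmC)}
  through step 1 (go(rmB,rmC)): drop {robot_in(rmC)}, keep {carry(b3,left)}, require {robot_in(rmB)}
    → {carry(b3,left), robot_in(rmB)}

== RESULT ==
["carry(b3,left)", "robot_in(rmB)"]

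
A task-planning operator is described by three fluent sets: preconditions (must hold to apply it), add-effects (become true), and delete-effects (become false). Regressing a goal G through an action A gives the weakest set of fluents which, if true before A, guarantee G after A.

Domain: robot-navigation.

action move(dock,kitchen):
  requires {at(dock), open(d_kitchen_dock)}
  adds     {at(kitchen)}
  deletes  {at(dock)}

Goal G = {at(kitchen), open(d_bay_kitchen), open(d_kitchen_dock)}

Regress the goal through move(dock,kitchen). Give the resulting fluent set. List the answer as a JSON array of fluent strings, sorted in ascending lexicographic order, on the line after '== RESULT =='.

Regress:
  G ∩ del = {}  (empty — regression defined)
  G \ add = {at(kitchen), open(d_bay_kitchen), open(d_kitchen_dock)} \ {at(kitchen)} = {open(d_bay_kitchen), open(d_kitchen_dock)}
  ∪ pre   = {open(d_bay_kitchen), open(d_kitchen_dock)} ∪ {at(dock), open(d_kitchen_dock)}
          = {at(dock), open(d_bay_kitchen), open(d_kitchen_dock)}

== RESULT ==
["at(dock)", "open(d_bay_kitchen)", "open(d_kitchen_dock)"]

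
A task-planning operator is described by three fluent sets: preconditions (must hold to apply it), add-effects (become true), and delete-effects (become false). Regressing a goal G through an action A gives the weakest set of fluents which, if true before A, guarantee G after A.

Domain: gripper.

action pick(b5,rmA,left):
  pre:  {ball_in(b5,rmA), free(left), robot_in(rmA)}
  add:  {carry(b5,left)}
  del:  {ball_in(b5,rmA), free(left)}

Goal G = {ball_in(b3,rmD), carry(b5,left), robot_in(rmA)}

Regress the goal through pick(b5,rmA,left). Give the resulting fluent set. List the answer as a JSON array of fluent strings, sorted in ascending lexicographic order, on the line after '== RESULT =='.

Compute (G \ add) ∪ pre:
  G ∩ del = {}  (empty — regression defined)
  G \ add = {ball_in(b3,rmD), carry(b5,left), robot_in(rmA)} \ {carry(b5,left)} = {ball_in(b3,rmD), robot_in(rmA)}
  ∪ pre   = {ball_in(b3,rmD), robot_in(rmA)} ∪ {ball_in(b5,rmA), free(left), robot_in(rmA)}
          = {ball_in(b3,rmD), ball_in(b5,rmA), free(left), robot_in(rmA)}

== RESULT ==
["ball_in(b3,rmD)", "ball_in(b5,rmA)", "free(left)", "robot_in(rmA)"]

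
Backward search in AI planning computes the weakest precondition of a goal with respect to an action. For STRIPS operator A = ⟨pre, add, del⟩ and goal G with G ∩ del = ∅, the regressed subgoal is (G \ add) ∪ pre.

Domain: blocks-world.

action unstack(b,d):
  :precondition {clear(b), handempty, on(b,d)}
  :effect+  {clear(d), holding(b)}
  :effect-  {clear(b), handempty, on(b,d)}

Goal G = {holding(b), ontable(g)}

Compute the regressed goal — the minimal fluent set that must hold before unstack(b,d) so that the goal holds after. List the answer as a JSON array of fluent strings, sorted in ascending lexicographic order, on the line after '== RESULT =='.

Compute (G \ add) ∪ pre:
  G ∩ del = {}  (empty — regression defined)
  G \ add = {holding(b), ontable(g)} \ {clear(d), holding(b)} = {ontable(g)}
  ∪ pre   = {ontable(g)} ∪ {clear(b), handempty, on(b,d)}
          = {clear(b), handempty, on(b,d), ontable(g)}

== RESULT ==
["clear(b)", "handempty", "on(b,d)", "ontable(g)"]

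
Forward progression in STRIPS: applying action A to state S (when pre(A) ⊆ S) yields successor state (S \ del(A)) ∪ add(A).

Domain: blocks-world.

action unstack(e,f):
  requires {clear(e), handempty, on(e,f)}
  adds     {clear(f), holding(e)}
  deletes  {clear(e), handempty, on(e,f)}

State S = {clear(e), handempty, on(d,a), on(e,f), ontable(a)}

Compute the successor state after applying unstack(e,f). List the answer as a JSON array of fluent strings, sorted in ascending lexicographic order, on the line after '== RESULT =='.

Compute (S \ del) ∪ add:
  pre ⊆ S: {clear(e), handempty, on(e,f)} ⊆ S  — applicable
  S \ del = {on(d,a), ontable(a)}
  ∪ add   = {clear(f), holding(e), on(d,a), ontable(a)}

== RESULT ==
["clear(f)", "holding(e)", "on(d,a)", "ontable(a)"]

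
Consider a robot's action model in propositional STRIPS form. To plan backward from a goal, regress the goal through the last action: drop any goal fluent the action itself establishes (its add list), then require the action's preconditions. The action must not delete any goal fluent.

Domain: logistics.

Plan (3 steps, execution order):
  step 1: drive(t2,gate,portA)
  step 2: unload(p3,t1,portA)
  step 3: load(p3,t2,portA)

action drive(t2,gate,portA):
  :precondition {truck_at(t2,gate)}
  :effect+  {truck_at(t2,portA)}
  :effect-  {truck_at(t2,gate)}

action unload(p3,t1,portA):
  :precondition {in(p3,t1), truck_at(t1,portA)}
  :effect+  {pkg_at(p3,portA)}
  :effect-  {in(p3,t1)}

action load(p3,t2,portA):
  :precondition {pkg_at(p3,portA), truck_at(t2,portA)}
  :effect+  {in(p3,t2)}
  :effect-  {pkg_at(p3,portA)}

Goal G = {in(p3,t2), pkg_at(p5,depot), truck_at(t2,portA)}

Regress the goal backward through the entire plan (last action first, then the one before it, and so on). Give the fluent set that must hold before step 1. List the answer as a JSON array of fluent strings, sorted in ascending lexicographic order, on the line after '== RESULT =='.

Regress step by step:
  through step 3 (load(p3,t2,portA)): drop {in(p3,t2)}, keep {pkg_at(p5,depot), truck_at(t2,portA)}, require {pkg_at(p3,portA), truck_at(t2,portA)}
    → {pkg_at(p3,portA), pkg_at(p5,depot), truck_at(t2,portA)}
  through step 2 (unload(p3,t1,portA)): drop {pkg_at(p3,portA)}, keep {pkg_at(p5,depot), truck_at(t2,portA)}, require {in(p3,t1), truck_at(t1,portA)}
    → {in(p3,t1), pkg_at(p5,depot), truck_at(t1,portA), truck_at(t2,portA)}
  through step 1 (drive(t2,gate,portA)): drop {truck_at(t2,portA)}, keep {in(p3,t1), pkg_at(p5,depot), truck_at(t1,portA)}, require {truck_at(t2,gate)}
    → {in(p3,t1), pkg_at(p5,depot), truck_at(t1,portA), truck_at(t2,gate)}

== RESULT ==
["in(p3,t1)", "pkg_at(p5,depot)", "truck_at(t1,portA)", "truck_at(t2,gate)"]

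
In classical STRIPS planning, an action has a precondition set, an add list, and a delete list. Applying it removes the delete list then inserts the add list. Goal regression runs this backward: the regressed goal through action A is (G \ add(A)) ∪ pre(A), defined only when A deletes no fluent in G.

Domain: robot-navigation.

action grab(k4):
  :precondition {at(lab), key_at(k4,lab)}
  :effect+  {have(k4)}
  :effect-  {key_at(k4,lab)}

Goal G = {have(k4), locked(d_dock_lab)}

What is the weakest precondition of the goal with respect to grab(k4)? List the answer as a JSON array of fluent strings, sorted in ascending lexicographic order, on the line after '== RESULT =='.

Regress:
  G ∩ del = {}  (empty — regression defined)
  G \ add = {have(k4), locked(d_dock_lab)} \ {have(k4)} = {locked(d_dock_lab)}
  ∪ pre   = {locked(d_dock_lab)} ∪ {at(lab), key_at(k4,lab)}
          = {at(lab), key_at(k4,lab), locked(d_dock_lab)}

== RESULT ==
["at(lab)", "key_at(k4,lab)", "locked(d_dock_lab)"]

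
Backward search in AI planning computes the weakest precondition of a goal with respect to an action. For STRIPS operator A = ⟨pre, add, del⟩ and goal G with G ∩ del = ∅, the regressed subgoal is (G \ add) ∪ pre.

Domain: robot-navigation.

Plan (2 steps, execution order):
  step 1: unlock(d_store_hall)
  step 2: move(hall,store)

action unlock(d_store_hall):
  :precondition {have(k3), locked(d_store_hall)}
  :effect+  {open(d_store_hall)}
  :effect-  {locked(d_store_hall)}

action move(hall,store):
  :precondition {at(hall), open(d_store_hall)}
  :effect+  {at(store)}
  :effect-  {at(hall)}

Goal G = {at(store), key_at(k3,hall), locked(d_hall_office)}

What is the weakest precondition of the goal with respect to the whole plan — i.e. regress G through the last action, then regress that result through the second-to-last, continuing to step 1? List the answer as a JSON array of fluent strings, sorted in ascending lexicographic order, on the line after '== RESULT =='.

Regress step by step:
  through step 2 (move(hall,store)): drop {at(store)}, keep {key_at(k3,hall), locked(d_hall_office)}, require {at(hall), open(d_store_hall)}
    → {at(hall), key_at(k3,hall), locked(d_hall_office), open(d_store_hall)}
  through step 1 (unlock(d_store_hall)): drop {open(d_store_hall)}, keep {at(hall), key_at(k3,hall), locked(d_hall_office)}, require {have(k3), locked(d_store_hall)}
    → {at(hall), have(k3), key_at(k3,hall), locked(d_hall_office), locked(d_store_hall)}

== RESULT ==
["at(hall)", "have(k3)", "key_at(k3,hall)", "locked(d_hall_office)", "locked(d_store_hall)"]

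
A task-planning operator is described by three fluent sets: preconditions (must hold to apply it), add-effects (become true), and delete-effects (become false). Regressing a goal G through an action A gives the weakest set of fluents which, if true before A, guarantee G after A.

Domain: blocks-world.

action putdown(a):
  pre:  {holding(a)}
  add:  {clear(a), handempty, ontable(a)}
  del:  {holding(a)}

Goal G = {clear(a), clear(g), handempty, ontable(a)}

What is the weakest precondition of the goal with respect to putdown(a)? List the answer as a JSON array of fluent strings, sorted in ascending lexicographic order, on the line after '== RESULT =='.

Compute (G \ add) ∪ pre:
  G ∩ del = {}  (empty — regression defined)
  G \ add = {clear(a), clear(g), handempty, ontable(a)} \ {clear(a), handempty, ontable(a)} = {clear(g)}
  ∪ pre   = {clear(g)} ∪ {holding(a)}
          = {clear(g), holding(a)}

== RESULT ==
["clear(g)", "holding(a)"]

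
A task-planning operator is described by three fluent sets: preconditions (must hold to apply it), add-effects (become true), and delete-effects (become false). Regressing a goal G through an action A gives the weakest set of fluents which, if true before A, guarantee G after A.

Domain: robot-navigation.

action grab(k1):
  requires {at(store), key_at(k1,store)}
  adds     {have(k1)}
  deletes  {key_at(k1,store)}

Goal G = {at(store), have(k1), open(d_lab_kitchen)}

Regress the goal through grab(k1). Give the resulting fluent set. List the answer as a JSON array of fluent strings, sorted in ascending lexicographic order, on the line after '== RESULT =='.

Regress:
  G ∩ del = {}  (empty — regression defined)
  G \ add = {at(store), have(k1), open(d_lab_kitchen)} \ {have(k1)} = {at(store), open(d_lab_kitchen)}
  ∪ pre   = {at(store), open(d_lab_kitchen)} ∪ {at(store), key_at(k1,store)}
          = {at(store), key_at(k1,store), open(d_lab_kitchen)}

== RESULT ==
["at(store)", "key_at(k1,store)", "open(d_lab_kitchen)"]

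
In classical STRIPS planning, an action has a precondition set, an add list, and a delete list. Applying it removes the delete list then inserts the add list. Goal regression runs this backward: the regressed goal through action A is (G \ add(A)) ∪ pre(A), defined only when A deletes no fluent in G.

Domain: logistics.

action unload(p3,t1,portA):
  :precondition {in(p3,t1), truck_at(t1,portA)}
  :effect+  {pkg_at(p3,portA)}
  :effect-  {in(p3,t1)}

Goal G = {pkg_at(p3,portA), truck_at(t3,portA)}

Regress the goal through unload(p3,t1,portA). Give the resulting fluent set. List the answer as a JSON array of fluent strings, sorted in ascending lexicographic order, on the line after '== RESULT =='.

Regress:
  G ∩ del = {}  (empty — regression defined)
  G \ add = {pkg_at(p3,portA), truck_at(t3,portA)} \ {pkg_at(p3,portA)} = {truck_at(t3,portA)}
  ∪ pre   = {truck_at(t3,portA)} ∪ {in(p3,t1), truck_at(t1,portA)}
          = {in(p3,t1), truck_at(t1,portA), truck_at(t3,portA)}

== RESULT ==
["in(p3,t1)", "truck_at(t1,portA)", "truck_at(t3,portA)"]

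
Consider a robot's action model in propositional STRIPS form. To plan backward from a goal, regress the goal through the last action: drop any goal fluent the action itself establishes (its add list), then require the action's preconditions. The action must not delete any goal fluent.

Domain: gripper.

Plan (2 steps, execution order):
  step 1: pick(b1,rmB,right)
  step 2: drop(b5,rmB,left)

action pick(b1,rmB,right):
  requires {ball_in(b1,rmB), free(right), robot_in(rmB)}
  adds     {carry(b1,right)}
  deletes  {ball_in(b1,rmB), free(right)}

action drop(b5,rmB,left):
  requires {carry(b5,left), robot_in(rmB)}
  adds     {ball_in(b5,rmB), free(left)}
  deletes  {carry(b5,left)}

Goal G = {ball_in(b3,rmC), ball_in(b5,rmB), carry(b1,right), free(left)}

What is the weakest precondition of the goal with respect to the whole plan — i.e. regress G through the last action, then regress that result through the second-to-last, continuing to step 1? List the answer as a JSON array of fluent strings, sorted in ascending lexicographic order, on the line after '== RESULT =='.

Regress step by step:
  through step 2 (drop(b5,rmB,left)): drop {ball_in(b5,rmB), free(left)}, keep {ball_in(b3,rmC), carry(b1,right)}, require {carry(b5,left), robot_in(rmB)}
    → {ball_in(b3,rmC), carry(b1,right), carry(b5,left), robot_in(rmB)}
  through step 1 (pick(b1,rmB,right)): drop {carry(b1,right)}, keep {ball_in(b3,rmC), carry(b5,left), robot_in(rmB)}, require {ball_in(b1,rmB), free(right), robot_in(rmB)}
    → {ball_in(b1,rmB), ball_in(b3,rmC), carry(b5,left), free(right), robot_in(rmB)}

== RESULT ==
["ball_in(b1,rmB)", "ball_in(b3,rmC)", "carry(b5,left)", "free(right)", "robot_in(rmB)"]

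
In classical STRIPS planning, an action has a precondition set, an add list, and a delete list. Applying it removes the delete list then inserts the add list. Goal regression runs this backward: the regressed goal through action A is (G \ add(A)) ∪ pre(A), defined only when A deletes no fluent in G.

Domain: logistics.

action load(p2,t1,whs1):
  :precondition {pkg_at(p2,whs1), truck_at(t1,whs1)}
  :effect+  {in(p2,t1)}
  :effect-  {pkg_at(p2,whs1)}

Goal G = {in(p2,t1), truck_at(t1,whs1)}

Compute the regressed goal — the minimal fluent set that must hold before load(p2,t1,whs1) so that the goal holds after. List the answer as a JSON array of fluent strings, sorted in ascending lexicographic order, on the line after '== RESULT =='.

Compute (G \ add) ∪ pre:
  G ∩ del = {}  (empty — regression defined)
  G \ add = {in(p2,t1), truck_at(t1,whs1)} \ {in(p2,t1)} = {truck_at(t1,whs1)}
  ∪ pre   = {truck_at(t1,whs1)} ∪ {pkg_at(p2,whs1), truck_at(t1,whs1)}
          = {pkg_at(p2,whs1), truck_at(t1,whs1)}

== RESULT ==
["pkg_at(p2,whs1)", "truck_at(t1,whs1)"]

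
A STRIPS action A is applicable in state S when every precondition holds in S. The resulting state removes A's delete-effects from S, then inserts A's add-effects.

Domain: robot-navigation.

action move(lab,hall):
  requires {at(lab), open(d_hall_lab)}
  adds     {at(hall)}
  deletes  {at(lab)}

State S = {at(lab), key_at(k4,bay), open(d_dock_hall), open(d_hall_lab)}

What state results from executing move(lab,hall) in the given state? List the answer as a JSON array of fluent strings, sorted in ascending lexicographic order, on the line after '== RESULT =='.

Progress:
  pre ⊆ S: {at(lab), open(d_hall_lab)} ⊆ S  — applicable
  S \ del = {key_at(k4,bay), open(d_dock_hall), open(d_hall_lab)}
  ∪ add   = {at(hall), key_at(k4,bay), open(d_dock_hall), open(d_hall_lab)}

== RESULT ==
["at(hall)", "key_at(k4,bay)", "open(d_dock_hall)", "open(d_hall_lab)"]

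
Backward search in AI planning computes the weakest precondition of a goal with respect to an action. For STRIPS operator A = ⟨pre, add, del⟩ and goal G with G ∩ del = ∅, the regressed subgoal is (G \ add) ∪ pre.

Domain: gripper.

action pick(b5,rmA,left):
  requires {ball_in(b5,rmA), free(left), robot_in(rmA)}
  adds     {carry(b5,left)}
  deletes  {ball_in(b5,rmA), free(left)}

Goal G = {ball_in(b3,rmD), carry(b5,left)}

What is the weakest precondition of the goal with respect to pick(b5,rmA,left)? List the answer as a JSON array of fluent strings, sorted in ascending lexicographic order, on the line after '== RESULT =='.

Compute (G \ add) ∪ pre:
  G ∩ del = {}  (empty — regression defined)
  G \ add = {ball_in(b3,rmD), carry(b5,left)} \ {carry(b5,left)} = {ball_in(b3,rmD)}
  ∪ pre   = {ball_in(b3,rmD)} ∪ {ball_in(b5,rmA), free(left), robot_in(rmA)}
          = {ball_in(b3,rmD), ball_in(b5,rmA), free(left), robot_in(rmA)}

== RESULT ==
["ball_in(b3,rmD)", "ball_in(b5,rmA)", "free(left)", "robot_in(rmA)"]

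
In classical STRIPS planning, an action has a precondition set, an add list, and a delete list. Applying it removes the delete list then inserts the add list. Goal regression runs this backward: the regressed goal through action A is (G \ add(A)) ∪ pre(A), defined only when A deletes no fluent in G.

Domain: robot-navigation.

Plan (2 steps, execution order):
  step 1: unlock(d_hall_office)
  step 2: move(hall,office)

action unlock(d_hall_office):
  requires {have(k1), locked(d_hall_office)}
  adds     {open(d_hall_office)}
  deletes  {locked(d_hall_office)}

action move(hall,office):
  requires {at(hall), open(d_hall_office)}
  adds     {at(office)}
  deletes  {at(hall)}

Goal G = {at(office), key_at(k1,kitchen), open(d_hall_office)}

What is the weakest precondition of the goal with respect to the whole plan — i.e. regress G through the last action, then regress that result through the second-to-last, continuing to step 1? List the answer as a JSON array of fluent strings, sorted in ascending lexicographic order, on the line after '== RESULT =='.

Regress step by step:
  through step 2 (move(hall,office)): drop {at(office)}, keep {key_at(k1,kitchen), open(d_hall_office)}, require {at(hall), open(d_hall_office)}
    → {at(hall), key_at(k1,kitchen), open(d_hall_office)}
  through step 1 (unlock(d_hall_office)): drop {open(d_hall_office)}, keep {at(hall), key_at(k1,kitchen)}, require {have(k1), locked(d_hall_office)}
    → {at(hall), have(k1), key_at(k1,kitchen), locked(d_hall_office)}

== RESULT ==
["at(hall)", "have(k1)", "key_at(k1,kitchen)", "locked(d_hall_office)"]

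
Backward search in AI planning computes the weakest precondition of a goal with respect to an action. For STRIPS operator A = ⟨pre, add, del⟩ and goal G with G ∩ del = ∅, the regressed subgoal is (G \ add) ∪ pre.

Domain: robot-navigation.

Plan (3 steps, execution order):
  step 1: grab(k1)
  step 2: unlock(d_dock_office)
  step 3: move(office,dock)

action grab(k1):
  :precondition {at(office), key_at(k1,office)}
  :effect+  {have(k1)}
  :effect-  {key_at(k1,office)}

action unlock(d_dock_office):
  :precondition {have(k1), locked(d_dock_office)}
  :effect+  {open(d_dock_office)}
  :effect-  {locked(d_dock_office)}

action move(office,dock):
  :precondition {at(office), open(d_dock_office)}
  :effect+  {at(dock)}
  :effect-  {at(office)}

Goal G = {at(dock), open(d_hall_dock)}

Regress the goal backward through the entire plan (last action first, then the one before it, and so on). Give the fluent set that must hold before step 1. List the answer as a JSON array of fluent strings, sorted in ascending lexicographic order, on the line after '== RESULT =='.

Work backward from the goal:
  through step 3 (move(office,dock)): drop {at(dock)}, keep {open(d_hall_dock)}, require {at(office), open(d_dock_office)}
    → {at(office), open(d_dock_office), open(d_hall_dock)}
  through step 2 (unlock(d_dock_office)): drop {open(d_dock_office)}, keep {at(office), open(d_hall_dock)}, require {have(k1), locked(d_dock_office)}
    → {at(office), have(k1), locked(d_dock_office), open(d_hall_dock)}
  through step 1 (grab(k1)): drop {have(k1)}, keep {at(office), locked(d_dock_office), open(d_hall_dock)}, require {at(office), key_at(k1,office)}
    → {at(office), key_at(k1,office), locked(d_dock_office), open(d_hall_dock)}

== RESULT ==
["at(office)", "key_at(k1,office)", "locked(d_dock_office)", "open(d_hall_dock)"]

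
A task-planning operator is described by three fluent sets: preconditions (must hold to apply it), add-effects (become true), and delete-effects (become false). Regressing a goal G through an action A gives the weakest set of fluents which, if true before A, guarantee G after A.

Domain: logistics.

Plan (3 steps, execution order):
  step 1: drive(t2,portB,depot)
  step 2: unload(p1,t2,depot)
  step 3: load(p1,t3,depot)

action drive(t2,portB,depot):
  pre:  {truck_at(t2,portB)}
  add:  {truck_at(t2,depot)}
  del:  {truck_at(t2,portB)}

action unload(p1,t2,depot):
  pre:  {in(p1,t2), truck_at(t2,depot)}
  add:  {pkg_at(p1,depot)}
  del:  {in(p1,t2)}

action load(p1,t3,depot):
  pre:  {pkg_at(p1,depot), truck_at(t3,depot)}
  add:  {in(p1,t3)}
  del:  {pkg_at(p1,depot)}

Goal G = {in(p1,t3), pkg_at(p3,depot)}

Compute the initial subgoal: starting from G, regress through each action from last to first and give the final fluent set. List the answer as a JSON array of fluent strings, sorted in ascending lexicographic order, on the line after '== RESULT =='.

Work backward from the goal:
  through step 3 (load(p1,t3,depot)): drop {in(p1,t3)}, keep {pkg_at(p3,depot)}, require {pkg_at(p1,depot), truck_at(t3,depot)}
    → {pkg_at(p1,depot), pkg_at(p3,depot), truck_at(t3,depot)}
  through step 2 (unload(p1,t2,depot)): drop {pkg_at(p1,depot)}, keep {pkg_at(p3,depot), truck_at(t3,depot)}, require {in(p1,t2), truck_at(t2,depot)}
    → {in(p1,t2), pkg_at(p3,depot), truck_at(t2,depot), truck_at(t3,depot)}
  through step 1 (drive(t2,portB,depot)): drop {truck_at(t2,depot)}, keep {in(p1,t2), pkg_at(p3,depot), truck_at(t3,depot)}, require {truck_at(t2,portB)}
    → {in(p1,t2), pkg_at(p3,depot), truck_at(t2,portB), truck_at(t3,depot)}

== RESULT ==
["in(p1,t2)", "pkg_at(p3,depot)", "truck_at(t2,portB)", "truck_at(t3,depot)"]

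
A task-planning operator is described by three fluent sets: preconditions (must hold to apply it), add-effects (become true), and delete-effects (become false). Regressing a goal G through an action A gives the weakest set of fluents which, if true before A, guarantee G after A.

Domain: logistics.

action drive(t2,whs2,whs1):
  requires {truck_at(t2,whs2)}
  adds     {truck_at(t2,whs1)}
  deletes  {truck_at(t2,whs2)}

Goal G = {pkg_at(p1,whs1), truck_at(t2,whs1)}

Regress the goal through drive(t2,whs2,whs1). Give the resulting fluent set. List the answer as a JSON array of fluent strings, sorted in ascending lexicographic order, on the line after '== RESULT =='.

Regress:
  G ∩ del = {}  (empty — regression defined)
  G \ add = {pkg_at(p1,whs1), truck_at(t2,whs1)} \ {truck_at(t2,whs1)} = {pkg_at(p1,whs1)}
  ∪ pre   = {pkg_at(p1,whs1)} ∪ {truck_at(t2,whs2)}
          = {pkg_at(p1,whs1), truck_at(t2,whs2)}

== RESULT ==
["pkg_at(p1,whs1)", "truck_at(t2,whs2)"]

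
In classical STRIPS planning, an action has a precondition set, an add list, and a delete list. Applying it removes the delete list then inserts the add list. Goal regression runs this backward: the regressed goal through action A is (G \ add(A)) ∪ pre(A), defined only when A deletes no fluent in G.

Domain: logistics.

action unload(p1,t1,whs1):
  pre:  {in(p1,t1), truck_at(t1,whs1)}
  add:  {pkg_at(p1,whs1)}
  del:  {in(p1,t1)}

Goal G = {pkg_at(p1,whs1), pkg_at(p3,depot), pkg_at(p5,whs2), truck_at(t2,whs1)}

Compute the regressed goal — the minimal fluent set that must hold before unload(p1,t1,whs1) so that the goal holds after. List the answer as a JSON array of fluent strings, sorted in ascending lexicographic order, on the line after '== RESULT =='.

Compute (G \ add) ∪ pre:
  G ∩ del = {}  (empty — regression defined)
  G \ add = {pkg_at(p1,whs1), pkg_at(p3,depot), pkg_at(p5,whs2), truck_at(t2,whs1)} \ {pkg_at(p1,whs1)} = {pkg_at(p3,depot), pkg_at(p5,whs2), truck_at(t2,whs1)}
  ∪ pre   = {pkg_at(p3,depot), pkg_at(p5,whs2), truck_at(t2,whs1)} ∪ {in(p1,t1), truck_at(t1,whs1)}
          = {in(p1,t1), pkg_at(p3,depot), pkg_at(p5,whs2), truck_at(t1,whs1), truck_at(t2,whs1)}

== RESULT ==
["in(p1,t1)", "pkg_at(p3,depot)", "pkg_at(p5,whs2)", "truck_at(t1,whs1)", "truck_at(t2,whs1)"]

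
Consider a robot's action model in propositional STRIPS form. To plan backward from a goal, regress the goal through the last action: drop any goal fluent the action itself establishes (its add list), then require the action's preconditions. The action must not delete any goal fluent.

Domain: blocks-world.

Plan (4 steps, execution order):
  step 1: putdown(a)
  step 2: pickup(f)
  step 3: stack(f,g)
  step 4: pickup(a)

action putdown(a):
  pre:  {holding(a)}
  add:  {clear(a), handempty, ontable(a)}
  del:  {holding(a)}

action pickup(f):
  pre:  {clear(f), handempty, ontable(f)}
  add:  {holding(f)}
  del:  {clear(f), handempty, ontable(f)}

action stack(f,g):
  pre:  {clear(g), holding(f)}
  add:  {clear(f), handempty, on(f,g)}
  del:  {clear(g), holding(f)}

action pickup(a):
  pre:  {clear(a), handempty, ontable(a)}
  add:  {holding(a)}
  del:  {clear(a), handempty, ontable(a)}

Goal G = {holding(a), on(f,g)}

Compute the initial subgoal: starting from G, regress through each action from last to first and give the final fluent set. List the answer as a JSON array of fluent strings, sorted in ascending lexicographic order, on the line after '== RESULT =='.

Regress step by step:
  through step 4 (pickup(a)): drop {holding(a)}, keep {on(f,g)}, require {clear(a), handempty, ontable(a)}
    → {clear(a), handempty, on(f,g), ontable(a)}
  through step 3 (stack(f,g)): drop {handempty, on(f,g)}, keep {clear(a), ontable(a)}, require {clear(g), holding(f)}
    → {clear(a), clear(g), holding(f), ontable(a)}
  through step 2 (pickup(f)): drop {holding(f)}, keep {clear(a), clear(g), ontable(a)}, require {clear(f), handempty, ontable(f)}
    → {clear(a), clear(f), clear(g), handempty, ontable(a), ontable(f)}
  through step 1 (putdown(a)): drop {clear(a), handempty, ontable(a)}, keep {clear(f), clear(g), ontable(f)}, require {holding(a)}
    → {clear(f), clear(g), holding(a), ontable(f)}

== RESULT ==
["clear(f)", "clear(g)", "holding(a)", "ontable(f)"]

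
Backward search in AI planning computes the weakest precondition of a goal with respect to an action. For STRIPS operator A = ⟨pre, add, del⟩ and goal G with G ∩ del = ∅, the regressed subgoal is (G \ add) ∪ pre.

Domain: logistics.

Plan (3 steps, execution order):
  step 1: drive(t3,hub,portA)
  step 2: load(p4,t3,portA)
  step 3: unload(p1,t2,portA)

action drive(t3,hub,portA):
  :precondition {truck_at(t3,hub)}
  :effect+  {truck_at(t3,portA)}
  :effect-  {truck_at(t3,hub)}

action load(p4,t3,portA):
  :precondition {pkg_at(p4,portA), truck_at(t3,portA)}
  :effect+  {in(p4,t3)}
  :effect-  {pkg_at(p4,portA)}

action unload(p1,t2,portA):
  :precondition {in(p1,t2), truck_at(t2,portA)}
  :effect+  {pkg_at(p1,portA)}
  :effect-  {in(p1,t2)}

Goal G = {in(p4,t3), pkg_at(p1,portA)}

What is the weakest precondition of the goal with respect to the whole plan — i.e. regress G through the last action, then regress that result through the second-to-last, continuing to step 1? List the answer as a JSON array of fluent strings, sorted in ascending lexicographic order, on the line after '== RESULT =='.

Regress step by step:
  through step 3 (unload(p1,t2,portA)): drop {pkg_at(p1,portA)}, keep {in(p4,t3)}, require {in(p1,t2), truck_at(t2,portA)}
    → {in(p1,t2), in(p4,t3), truck_at(t2,portA)}
  through step 2 (load(p4,t3,portA)): drop {in(p4,t3)}, keep {in(p1,t2), truck_at(t2,portA)}, require {pkg_at(p4,portA), truck_at(t3,portA)}
    → {in(p1,t2), pkg_at(p4,portA), truck_at(t2,portA), truck_at(t3,portA)}
  through step 1 (drive(t3,hub,portA)): drop {truck_at(t3,portA)}, keep {in(p1,t2), pkg_at(p4,portA), truck_at(t2,portA)}, require {truck_at(t3,hub)}
    → {in(p1,t2), pkg_at(p4,portA), truck_at(t2,portA), truck_at(t3,hub)}

== RESULT ==
["in(p1,t2)", "pkg_at(p4,portA)", "truck_at(t2,portA)", "truck_at(t3,hub)"]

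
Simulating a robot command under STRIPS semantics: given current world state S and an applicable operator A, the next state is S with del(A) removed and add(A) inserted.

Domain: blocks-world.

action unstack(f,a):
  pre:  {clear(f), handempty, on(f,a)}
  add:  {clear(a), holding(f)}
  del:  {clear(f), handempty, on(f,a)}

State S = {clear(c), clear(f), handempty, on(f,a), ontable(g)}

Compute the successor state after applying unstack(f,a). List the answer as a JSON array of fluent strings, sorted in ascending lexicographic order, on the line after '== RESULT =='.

Progress:
  pre ⊆ S: {clear(f), handempty, on(f,a)} ⊆ S  — applicable
  S \ del = {clear(c), ontable(g)}
  ∪ add   = {clear(a), clear(c), holding(f), ontable(g)}

== RESULT ==
["clear(a)", "clear(c)", "holding(f)", "ontable(g)"]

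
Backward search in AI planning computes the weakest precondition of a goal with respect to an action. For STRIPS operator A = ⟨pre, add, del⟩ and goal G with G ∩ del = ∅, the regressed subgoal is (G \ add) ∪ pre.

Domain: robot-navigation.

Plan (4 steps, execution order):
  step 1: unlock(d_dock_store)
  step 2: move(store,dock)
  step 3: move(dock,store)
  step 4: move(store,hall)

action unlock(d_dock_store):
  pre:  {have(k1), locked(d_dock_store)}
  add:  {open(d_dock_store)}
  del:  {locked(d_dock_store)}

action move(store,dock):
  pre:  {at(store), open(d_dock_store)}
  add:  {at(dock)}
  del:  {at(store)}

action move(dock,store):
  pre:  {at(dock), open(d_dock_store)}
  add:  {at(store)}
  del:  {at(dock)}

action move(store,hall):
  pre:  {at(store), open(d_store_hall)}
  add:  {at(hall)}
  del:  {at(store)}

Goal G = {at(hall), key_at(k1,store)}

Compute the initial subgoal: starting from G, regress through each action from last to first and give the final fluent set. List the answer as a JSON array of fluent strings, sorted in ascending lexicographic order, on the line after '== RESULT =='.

Regress step by step:
  through step 4 (move(store,hall)): drop {at(hall)}, keep {key_at(k1,store)}, require {at(store), open(d_store_hall)}
    → {at(store), key_at(k1,store), open(d_store_hall)}
  through step 3 (move(dock,store)): drop {at(store)}, keep {key_at(k1,store), open(d_store_hall)}, require {at(dock), open(d_dock_store)}
    → {at(dock), key_at(k1,store), open(d_dock_store), open(d_store_hall)}
  through step 2 (move(store,dock)): drop {at(dock)}, keep {key_at(k1,store), open(d_dock_store), open(d_store_hall)}, require {at(store), open(d_dock_store)}
    → {at(store), key_at(k1,store), open(d_dock_store), open(d_store_hall)}
  through step 1 (unlock(d_dock_store)): drop {open(d_dock_store)}, keep {at(store), key_at(k1,store), open(d_store_hall)}, require {have(k1), locked(d_dock_store)}
    → {at(store), have(k1), key_at(k1,store), locked(d_dock_store), open(d_store_hall)}

== RESULT ==
["at(store)", "have(k1)", "key_at(k1,store)", "locked(d_dock_store)", "open(d_store_hall)"]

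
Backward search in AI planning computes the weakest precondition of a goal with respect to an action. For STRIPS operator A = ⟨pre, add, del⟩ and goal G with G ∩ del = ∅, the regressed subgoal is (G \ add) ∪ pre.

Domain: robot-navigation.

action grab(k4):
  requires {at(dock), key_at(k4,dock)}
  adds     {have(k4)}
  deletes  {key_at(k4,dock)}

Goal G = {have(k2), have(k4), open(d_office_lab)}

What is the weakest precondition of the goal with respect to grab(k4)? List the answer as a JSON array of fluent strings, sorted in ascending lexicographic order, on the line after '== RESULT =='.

Compute (G \ add) ∪ pre:
  G ∩ del = {}  (empty — regression defined)
  G \ add = {have(k2), have(k4), open(d_office_lab)} \ {have(k4)} = {have(k2), open(d_office_lab)}
  ∪ pre   = {have(k2), open(d_office_lab)} ∪ {at(dock), key_at(k4,dock)}
          = {at(dock), have(k2), key_at(k4,dock), open(d_office_lab)}

== RESULT ==
["at(dock)", "have(k2)", "key_at(k4,dock)", "open(d_office_lab)"]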